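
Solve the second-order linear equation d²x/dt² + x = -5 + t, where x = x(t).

Characteristic equation r² + 1 = 0 has discriminant (0)² - 4·(1) = -4 < 0, so r = ± i.
Hence x_h = C1*cos(t) + C2*sin(t).
For the particular solution try x_p = A0 + A1*t. Substituting and matching coefficients of each power of t gives A0 = -5, A1 = 1, so x_p = -5 + t.

x = -5 + t + C1*cos(t) + C2*sin(t)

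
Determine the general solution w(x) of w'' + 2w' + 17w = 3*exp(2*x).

w = 3*exp(2*x)/25 + C1*cos(4*x)*exp(-x) + C2*exp(-x)*sin(4*x)

Characteristic equation r² + 2r + 17 = 0 has discriminant (2)² - 4·(17) = -64 < 0, so r = -1 ± 4i.
Hence w_h = C1*cos(4*x)*exp(-x) + C2*exp(-x)*sin(4*x).
Try w_p = A*exp(2*x). Substituting into the equation and dividing by exp(2*x) gives A = 3/25, so w_p = 3*exp(2*x)/25.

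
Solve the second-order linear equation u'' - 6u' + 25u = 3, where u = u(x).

Characteristic equation r² - 6r + 25 = 0 has discriminant (-6)² - 4·(25) = -64 < 0, so r = 3 ± 4i.
Hence u_h = C1*cos(4*x)*exp(3*x) + C2*exp(3*x)*sin(4*x).
For the particular solution try u_p = A0. Substituting and matching coefficients of each power of x gives A0 = 3/25, so u_p = 3/25.

u = 3/25 + C1*cos(4*x)*exp(3*x) + C2*exp(3*x)*sin(4*x)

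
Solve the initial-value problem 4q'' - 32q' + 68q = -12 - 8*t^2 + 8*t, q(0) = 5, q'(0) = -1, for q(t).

Divide through by 4: q'' - 8q' + 17q = -3 - 2*t^2 + 2*t.
Characteristic equation r² - 8r + 17 = 0 has discriminant (-8)² - 4·(17) = -4 < 0, so r = 4 ± i.
Hence q_h = C1*cos(t)*exp(4*t) + C2*exp(4*t)*sin(t).
For the particular solution try q_p = A0 + A1*t + A2*t^2. Substituting and matching coefficients of each power of t gives A0 = -783/4913, A1 = 2/289, A2 = -2/17, so q_p = -783/4913 - 2*t^2/17 + 2*t/289.
General solution: q = -783/4913 - 2*t^2/17 + 2*t/289 + C1*cos(t)*exp(4*t) + C2*exp(4*t)*sin(t).
Apply the initial conditions: q(0) = -783/4913 + C1 = 5 and q'(0) = 2/289 + C2 + 4*C1 = -1. Solving gives C1 = 25348/4913, C2 = -106339/4913.

q = -783/4913 - 2*t**2/17 + 2*t/289 - 106339*exp(4*t)*sin(t)/4913 + 25348*cos(t)*exp(4*t)/4913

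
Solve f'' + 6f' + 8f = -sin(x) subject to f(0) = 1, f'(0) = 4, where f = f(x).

f = -101*exp(-4*x)/34 - 7*sin(x)/85 + 6*cos(x)/85 + 39*exp(-2*x)/10

Characteristic equation r² + 6r + 8 = 0 factors as (r + 4)(r + 2) = 0, so r = -4, -2.
Hence f_h = C1*exp(-4*x) + C2*exp(-2*x).
Try f_p = A*cos(x) + B*sin(x). Substituting and equating the coefficients of cos(x) and sin(x) gives A = 6/85, B = -7/85, so f_p = -7*sin(x)/85 + 6*cos(x)/85.
General solution: f = -7*sin(x)/85 + 6*cos(x)/85 + C1*exp(-4*x) + C2*exp(-2*x).
Apply the initial conditions: f(0) = 6/85 + C1 + C2 = 1 and f'(0) = -7/85 - 4*C1 - 2*C2 = 4. Solving gives C1 = -101/34, C2 = 39/10.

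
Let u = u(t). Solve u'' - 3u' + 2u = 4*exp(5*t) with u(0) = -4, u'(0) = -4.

Characteristic equation r² - 3r + 2 = 0 factors as (r - 1)(r - 2) = 0, so r = 1, 2.
Hence u_h = C1*exp(t) + C2*exp(2*t).
Try u_p = A*exp(5*t). Substituting into the equation and dividing by exp(5*t) gives A = 1/3, so u_p = exp(5*t)/3.
General solution: u = exp(5*t)/3 + C1*exp(t) + C2*exp(2*t).
Apply the initial conditions: u(0) = 1/3 + C1 + C2 = -4 and u'(0) = 5/3 + C1 + 2*C2 = -4. Solving gives C1 = -3, C2 = -4/3.

u = -3*exp(t) - 4*exp(2*t)/3 + exp(5*t)/3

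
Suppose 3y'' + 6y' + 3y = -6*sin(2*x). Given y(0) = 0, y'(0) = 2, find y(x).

Divide through by 3: y'' + 2y' + y = -2*sin(2*x).
Characteristic equation r² + 2r + 1 = 0 has discriminant (2)² - 4·(1) = 0, so r = -1 is a repeated root.
Hence y_h = (C1 + C2*x)*exp(-x).
Try y_p = A*cos(2*x) + B*sin(2*x). Substituting and equating the coefficients of cos(2x) and sin(2x) gives A = 8/25, B = 6/25, so y_p = 6*sin(2*x)/25 + 8*cos(2*x)/25.
General solution: y = 6*sin(2*x)/25 + 8*cos(2*x)/25 + C1*exp(-x) + C2*x*exp(-x).
Apply the initial conditions: y(0) = 8/25 + C1 = 0 and y'(0) = 12/25 + C2 - C1 = 2. Solving gives C1 = -8/25, C2 = 6/5.

y = -8*exp(-x)/25 + 6*sin(2*x)/25 + 8*cos(2*x)/25 + 6*x*exp(-x)/5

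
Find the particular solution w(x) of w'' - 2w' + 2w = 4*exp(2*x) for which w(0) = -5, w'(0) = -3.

Characteristic equation r² - 2r + 2 = 0 has discriminant (-2)² - 4·(2) = -4 < 0, so r = 1 ± i.
Hence w_h = C1*cos(x)*exp(x) + C2*exp(x)*sin(x).
Try w_p = A*exp(2*x). Substituting into the equation and dividing by exp(2*x) gives A = 2, so w_p = 2*exp(2*x).
General solution: w = 2*exp(2*x) + C1*cos(x)*exp(x) + C2*exp(x)*sin(x).
Apply the initial conditions: w(0) = 2 + C1 = -5 and w'(0) = 4 + C1 + C2 = -3. Solving gives C1 = -7, C2 = 0.

w = 2*exp(2*x) - 7*cos(x)*exp(x)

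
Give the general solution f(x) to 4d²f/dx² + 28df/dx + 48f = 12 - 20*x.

Divide through by 4: f'' + 7f' + 12f = 3 - 5*x.
Characteristic equation r² + 7r + 12 = 0 factors as (r + 4)(r + 3) = 0, so r = -4, -3.
Hence f_h = C1*exp(-4*x) + C2*exp(-3*x).
For the particular solution try f_p = A0 + A1*x. Substituting and matching coefficients of each power of x gives A0 = 71/144, A1 = -5/12, so f_p = 71/144 - 5*x/12.

f = 71/144 - 5*x/12 + C1*exp(-4*x) + C2*exp(-3*x)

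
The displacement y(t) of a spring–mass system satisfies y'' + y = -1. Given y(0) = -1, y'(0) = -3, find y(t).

y = -1 - 3*sin(t)

Characteristic equation r² + 1 = 0 has discriminant (0)² - 4·(1) = -4 < 0, so r = ± i.
Hence y_h = C1*cos(t) + C2*sin(t).
For the particular solution try y_p = A0. Substituting and matching coefficients of each power of t gives A0 = -1, so y_p = -1.
General solution: y = -1 + C1*cos(t) + C2*sin(t).
Apply the initial conditions: y(0) = -1 + C1 = -1 and y'(0) = C2 = -3. Solving gives C1 = 0, C2 = -3.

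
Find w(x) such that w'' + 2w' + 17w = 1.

Characteristic equation r² + 2r + 17 = 0 has discriminant (2)² - 4·(17) = -64 < 0, so r = -1 ± 4i.
Hence w_h = C1*cos(4*x)*exp(-x) + C2*exp(-x)*sin(4*x).
For the particular solution try w_p = A0. Substituting and matching coefficients of each power of x gives A0 = 1/17, so w_p = 1/17.

w = 1/17 + C1*cos(4*x)*exp(-x) + C2*exp(-x)*sin(4*x)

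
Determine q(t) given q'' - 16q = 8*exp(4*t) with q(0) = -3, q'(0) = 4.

Characteristic equation r² - 16 = 0 factors as (r + 4)(r - 4) = 0, so r = -4, 4.
Hence q_h = C1*exp(-4*t) + C2*exp(4*t).
Since exp(4*t) solves the homogeneous equation (r = 4 is a root of multiplicity 1), multiply the trial by t. Try q_p = A*t*exp(4*t). Substituting into the equation and dividing by exp(4*t) gives A = 1, so q_p = t*exp(4*t).
General solution: q = C1*exp(-4*t) + C2*exp(4*t) + t*exp(4*t).
Apply the initial conditions: q(0) = C1 + C2 = -3 and q'(0) = 1 - 4*C1 + 4*C2 = 4. Solving gives C1 = -15/8, C2 = -9/8.

q = -15*exp(-4*t)/8 - 9*exp(4*t)/8 + t*exp(4*t)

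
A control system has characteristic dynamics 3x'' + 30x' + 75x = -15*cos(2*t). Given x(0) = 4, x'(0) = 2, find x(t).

x = -105*cos(2*t)/841 - 100*sin(2*t)/841 + 3469*exp(-5*t)/841 + 663*t*exp(-5*t)/29

Divide through by 3: x'' + 10x' + 25x = -5*cos(2*t).
Characteristic equation r² + 10r + 25 = 0 has discriminant (10)² - 4·(25) = 0, so r = -5 is a repeated root.
Hence x_h = (C1 + C2*t)*exp(-5*t).
Try x_p = A*cos(2*t) + B*sin(2*t). Substituting and equating the coefficients of cos(2t) and sin(2t) gives A = -105/841, B = -100/841, so x_p = -105*cos(2*t)/841 - 100*sin(2*t)/841.
General solution: x = -105*cos(2*t)/841 - 100*sin(2*t)/841 + C1*exp(-5*t) + C2*t*exp(-5*t).
Apply the initial conditions: x(0) = -105/841 + C1 = 4 and x'(0) = -200/841 + C2 - 5*C1 = 2. Solving gives C1 = 3469/841, C2 = 663/29.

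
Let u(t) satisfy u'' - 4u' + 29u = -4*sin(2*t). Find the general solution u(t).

u = -100*sin(2*t)/689 - 32*cos(2*t)/689 + C1*cos(5*t)*exp(2*t) + C2*exp(2*t)*sin(5*t)

Characteristic equation r² - 4r + 29 = 0 has discriminant (-4)² - 4·(29) = -100 < 0, so r = 2 ± 5i.
Hence u_h = C1*cos(5*t)*exp(2*t) + C2*exp(2*t)*sin(5*t).
Try u_p = A*cos(2*t) + B*sin(2*t). Substituting and equating the coefficients of cos(2t) and sin(2t) gives A = -32/689, B = -100/689, so u_p = -100*sin(2*t)/689 - 32*cos(2*t)/689.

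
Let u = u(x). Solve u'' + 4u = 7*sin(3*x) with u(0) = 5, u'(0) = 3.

Characteristic equation r² + 4 = 0 has discriminant (0)² - 4·(4) = -16 < 0, so r = ± 2i.
Hence u_h = C1*cos(2*x) + C2*sin(2*x).
Try u_p = A*cos(3*x) + B*sin(3*x). Substituting and equating the coefficients of cos(3x) and sin(3x) gives A = 0, B = -7/5, so u_p = -7*sin(3*x)/5.
General solution: u = -7*sin(3*x)/5 + C1*cos(2*x) + C2*sin(2*x).
Apply the initial conditions: u(0) = C1 = 5 and u'(0) = -21/5 + 2*C2 = 3. Solving gives C1 = 5, C2 = 18/5.

u = 5*cos(2*x) - 7*sin(3*x)/5 + 18*sin(2*x)/5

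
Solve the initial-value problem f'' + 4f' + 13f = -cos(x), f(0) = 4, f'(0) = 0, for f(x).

Characteristic equation r² + 4r + 13 = 0 has discriminant (4)² - 4·(13) = -36 < 0, so r = -2 ± 3i.
Hence f_h = C1*cos(3*x)*exp(-2*x) + C2*exp(-2*x)*sin(3*x).
Try f_p = A*cos(x) + B*sin(x). Substituting and equating the coefficients of cos(x) and sin(x) gives A = -3/40, B = -1/40, so f_p = -3*cos(x)/40 - sin(x)/40.
General solution: f = -3*cos(x)/40 - sin(x)/40 + C1*cos(3*x)*exp(-2*x) + C2*exp(-2*x)*sin(3*x).
Apply the initial conditions: f(0) = -3/40 + C1 = 4 and f'(0) = -1/40 - 2*C1 + 3*C2 = 0. Solving gives C1 = 163/40, C2 = 109/40.

f = -3*cos(x)/40 - sin(x)/40 + 109*exp(-2*x)*sin(3*x)/40 + 163*cos(3*x)*exp(-2*x)/40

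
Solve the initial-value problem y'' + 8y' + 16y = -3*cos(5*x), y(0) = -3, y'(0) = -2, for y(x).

y = -5070*exp(-4*x)/1681 - 120*sin(5*x)/1681 + 27*cos(5*x)/1681 - 562*x*exp(-4*x)/41

Characteristic equation r² + 8r + 16 = 0 has discriminant (8)² - 4·(16) = 0, so r = -4 is a repeated root.
Hence y_h = (C1 + C2*x)*exp(-4*x).
Try y_p = A*cos(5*x) + B*sin(5*x). Substituting and equating the coefficients of cos(5x) and sin(5x) gives A = 27/1681, B = -120/1681, so y_p = -120*sin(5*x)/1681 + 27*cos(5*x)/1681.
General solution: y = -120*sin(5*x)/1681 + 27*cos(5*x)/1681 + C1*exp(-4*x) + C2*x*exp(-4*x).
Apply the initial conditions: y(0) = 27/1681 + C1 = -3 and y'(0) = -600/1681 + C2 - 4*C1 = -2. Solving gives C1 = -5070/1681, C2 = -562/41.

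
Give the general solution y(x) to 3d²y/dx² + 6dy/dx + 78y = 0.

Divide through by 3: y'' + 2y' + 26y = 0.
Characteristic equation r² + 2r + 26 = 0 has discriminant (2)² - 4·(26) = -100 < 0, so r = -1 ± 5i.
Hence y_h = C1*cos(5*x)*exp(-x) + C2*exp(-x)*sin(5*x).

y = C1*cos(5*x)*exp(-x) + C2*exp(-x)*sin(5*x)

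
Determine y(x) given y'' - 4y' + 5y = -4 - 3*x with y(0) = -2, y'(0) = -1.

y = -32/25 - 3*x/5 - 18*cos(x)*exp(2*x)/25 + 26*exp(2*x)*sin(x)/25

Characteristic equation r² - 4r + 5 = 0 has discriminant (-4)² - 4·(5) = -4 < 0, so r = 2 ± i.
Hence y_h = C1*cos(x)*exp(2*x) + C2*exp(2*x)*sin(x).
For the particular solution try y_p = A0 + A1*x. Substituting and matching coefficients of each power of x gives A0 = -32/25, A1 = -3/5, so y_p = -32/25 - 3*x/5.
General solution: y = -32/25 - 3*x/5 + C1*cos(x)*exp(2*x) + C2*exp(2*x)*sin(x).
Apply the initial conditions: y(0) = -32/25 + C1 = -2 and y'(0) = -3/5 + C2 + 2*C1 = -1. Solving gives C1 = -18/25, C2 = 26/25.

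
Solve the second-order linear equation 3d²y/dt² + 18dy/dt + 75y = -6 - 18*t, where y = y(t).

y = -14/625 - 6*t/25 + C1*cos(4*t)*exp(-3*t) + C2*exp(-3*t)*sin(4*t)

Divide through by 3: y'' + 6y' + 25y = -2 - 6*t.
Characteristic equation r² + 6r + 25 = 0 has discriminant (6)² - 4·(25) = -64 < 0, so r = -3 ± 4i.
Hence y_h = C1*cos(4*t)*exp(-3*t) + C2*exp(-3*t)*sin(4*t).
For the particular solution try y_p = A0 + A1*t. Substituting and matching coefficients of each power of t gives A0 = -14/625, A1 = -6/25, so y_p = -14/625 - 6*t/25.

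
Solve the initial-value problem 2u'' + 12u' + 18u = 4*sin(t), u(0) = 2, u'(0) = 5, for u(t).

Divide through by 2: u'' + 6u' + 9u = 2*sin(t).
Characteristic equation r² + 6r + 9 = 0 has discriminant (6)² - 4·(9) = 0, so r = -3 is a repeated root.
Hence u_h = (C1 + C2*t)*exp(-3*t).
Try u_p = A*cos(t) + B*sin(t). Substituting and equating the coefficients of cos(t) and sin(t) gives A = -3/25, B = 4/25, so u_p = -3*cos(t)/25 + 4*sin(t)/25.
General solution: u = -3*cos(t)/25 + 4*sin(t)/25 + C1*exp(-3*t) + C2*t*exp(-3*t).
Apply the initial conditions: u(0) = -3/25 + C1 = 2 and u'(0) = 4/25 + C2 - 3*C1 = 5. Solving gives C1 = 53/25, C2 = 56/5.

u = -3*cos(t)/25 + 4*sin(t)/25 + 53*exp(-3*t)/25 + 56*t*exp(-3*t)/5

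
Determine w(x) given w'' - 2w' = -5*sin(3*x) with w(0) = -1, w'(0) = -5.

Characteristic equation r² - 2r = 0 factors as (r - 2)r = 0, so r = 2, 0.
Hence w_h = C1*exp(2*x) + C2.
Try w_p = A*cos(3*x) + B*sin(3*x). Substituting and equating the coefficients of cos(3x) and sin(3x) gives A = -10/39, B = 5/13, so w_p = -10*cos(3*x)/39 + 5*sin(3*x)/13.
General solution: w = C2 - 10*cos(3*x)/39 + 5*sin(3*x)/13 + C1*exp(2*x).
Apply the initial conditions: w(0) = -10/39 + C1 + C2 = -1 and w'(0) = 15/13 + 2*C1 = -5. Solving gives C1 = -40/13, C2 = 7/3.

w = 7/3 - 40*exp(2*x)/13 - 10*cos(3*x)/39 + 5*sin(3*x)/13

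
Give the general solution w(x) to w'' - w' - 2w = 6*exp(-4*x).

Characteristic equation r² - r - 2 = 0 factors as (r - 2)(r + 1) = 0, so r = 2, -1.
Hence w_h = C1*exp(2*x) + C2*exp(-x).
Try w_p = A*exp(-4*x). Substituting into the equation and dividing by exp(-4*x) gives A = 1/3, so w_p = exp(-4*x)/3.

w = exp(-4*x)/3 + C1*exp(2*x) + C2*exp(-x)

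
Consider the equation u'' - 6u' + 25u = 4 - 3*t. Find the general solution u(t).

u = 82/625 - 3*t/25 + C1*cos(4*t)*exp(3*t) + C2*exp(3*t)*sin(4*t)

Characteristic equation r² - 6r + 25 = 0 has discriminant (-6)² - 4·(25) = -64 < 0, so r = 3 ± 4i.
Hence u_h = C1*cos(4*t)*exp(3*t) + C2*exp(3*t)*sin(4*t).
For the particular solution try u_p = A0 + A1*t. Substituting and matching coefficients of each power of t gives A0 = 82/625, A1 = -3/25, so u_p = 82/625 - 3*t/25.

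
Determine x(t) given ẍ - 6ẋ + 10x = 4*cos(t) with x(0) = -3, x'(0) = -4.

Characteristic equation r² - 6r + 10 = 0 has discriminant (-6)² - 4·(10) = -4 < 0, so r = 3 ± i.
Hence x_h = C1*cos(t)*exp(3*t) + C2*exp(3*t)*sin(t).
Try x_p = A*cos(t) + B*sin(t). Substituting and equating the coefficients of cos(t) and sin(t) gives A = 4/13, B = -8/39, so x_p = -8*sin(t)/39 + 4*cos(t)/13.
General solution: x = -8*sin(t)/39 + 4*cos(t)/13 + C1*cos(t)*exp(3*t) + C2*exp(3*t)*sin(t).
Apply the initial conditions: x(0) = 4/13 + C1 = -3 and x'(0) = -8/39 + C2 + 3*C1 = -4. Solving gives C1 = -43/13, C2 = 239/39.

x = -8*sin(t)/39 + 4*cos(t)/13 - 43*cos(t)*exp(3*t)/13 + 239*exp(3*t)*sin(t)/39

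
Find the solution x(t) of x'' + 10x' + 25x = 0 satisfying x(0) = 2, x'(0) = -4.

Characteristic equation r² + 10r + 25 = 0 has discriminant (10)² - 4·(25) = 0, so r = -5 is a repeated root.
Hence x_h = (C1 + C2*t)*exp(-5*t).
Apply the initial conditions: x(0) = C1 = 2 and x'(0) = C2 - 5*C1 = -4. Solving gives C1 = 2, C2 = 6.

x = 2*exp(-5*t) + 6*t*exp(-5*t)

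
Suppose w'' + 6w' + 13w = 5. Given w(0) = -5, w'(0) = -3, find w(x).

w = 5/13 - 249*exp(-3*x)*sin(2*x)/26 - 70*cos(2*x)*exp(-3*x)/13

Characteristic equation r² + 6r + 13 = 0 has discriminant (6)² - 4·(13) = -16 < 0, so r = -3 ± 2i.
Hence w_h = C1*cos(2*x)*exp(-3*x) + C2*exp(-3*x)*sin(2*x).
For the particular solution try w_p = A0. Substituting and matching coefficients of each power of x gives A0 = 5/13, so w_p = 5/13.
General solution: w = 5/13 + C1*cos(2*x)*exp(-3*x) + C2*exp(-3*x)*sin(2*x).
Apply the initial conditions: w(0) = 5/13 + C1 = -5 and w'(0) = -3*C1 + 2*C2 = -3. Solving gives C1 = -70/13, C2 = -249/26.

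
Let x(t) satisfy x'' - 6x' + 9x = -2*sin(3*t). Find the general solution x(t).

x = -cos(3*t)/9 + C1*exp(3*t) + C2*t*exp(3*t)

Characteristic equation r² - 6r + 9 = 0 has discriminant (-6)² - 4·(9) = 0, so r = 3 is a repeated root.
Hence x_h = (C1 + C2*t)*exp(3*t).
Try x_p = A*cos(3*t) + B*sin(3*t). Substituting and equating the coefficients of cos(3t) and sin(3t) gives A = -1/9, B = 0, so x_p = -cos(3*t)/9.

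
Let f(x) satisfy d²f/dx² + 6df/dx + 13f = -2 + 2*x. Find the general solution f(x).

f = -38/169 + 2*x/13 + C1*cos(2*x)*exp(-3*x) + C2*exp(-3*x)*sin(2*x)

Characteristic equation r² + 6r + 13 = 0 has discriminant (6)² - 4·(13) = -16 < 0, so r = -3 ± 2i.
Hence f_h = C1*cos(2*x)*exp(-3*x) + C2*exp(-3*x)*sin(2*x).
For the particular solution try f_p = A0 + A1*x. Substituting and matching coefficients of each power of x gives A0 = -38/169, A1 = 2/13, so f_p = -38/169 + 2*x/13.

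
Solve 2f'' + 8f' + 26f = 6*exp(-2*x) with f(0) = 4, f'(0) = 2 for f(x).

Divide through by 2: f'' + 4f' + 13f = 3*exp(-2*x).
Characteristic equation r² + 4r + 13 = 0 has discriminant (4)² - 4·(13) = -36 < 0, so r = -2 ± 3i.
Hence f_h = C1*cos(3*x)*exp(-2*x) + C2*exp(-2*x)*sin(3*x).
Try f_p = A*exp(-2*x). Substituting into the equation and dividing by exp(-2*x) gives A = 1/3, so f_p = exp(-2*x)/3.
General solution: f = exp(-2*x)/3 + C1*cos(3*x)*exp(-2*x) + C2*exp(-2*x)*sin(3*x).
Apply the initial conditions: f(0) = 1/3 + C1 = 4 and f'(0) = -2/3 - 2*C1 + 3*C2 = 2. Solving gives C1 = 11/3, C2 = 10/3.

f = exp(-2*x)/3 + 10*exp(-2*x)*sin(3*x)/3 + 11*cos(3*x)*exp(-2*x)/3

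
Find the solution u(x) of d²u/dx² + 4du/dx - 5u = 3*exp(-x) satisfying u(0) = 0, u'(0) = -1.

u = -3*exp(-x)/8 + exp(x)/12 + 7*exp(-5*x)/24

Characteristic equation r² + 4r - 5 = 0 factors as (r + 5)(r - 1) = 0, so r = -5, 1.
Hence u_h = C1*exp(-5*x) + C2*exp(x).
Try u_p = A*exp(-x). Substituting into the equation and dividing by exp(-x) gives A = -3/8, so u_p = -3*exp(-x)/8.
General solution: u = -3*exp(-x)/8 + C1*exp(-5*x) + C2*exp(x).
Apply the initial conditions: u(0) = -3/8 + C1 + C2 = 0 and u'(0) = 3/8 + C2 - 5*C1 = -1. Solving gives C1 = 7/24, C2 = 1/12.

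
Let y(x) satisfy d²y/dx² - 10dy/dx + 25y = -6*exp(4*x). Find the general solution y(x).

Characteristic equation r² - 10r + 25 = 0 has discriminant (-10)² - 4·(25) = 0, so r = 5 is a repeated root.
Hence y_h = (C1 + C2*x)*exp(5*x).
Try y_p = A*exp(4*x). Substituting into the equation and dividing by exp(4*x) gives A = -6, so y_p = -6*exp(4*x).

y = -6*exp(4*x) + C1*exp(5*x) + C2*x*exp(5*x)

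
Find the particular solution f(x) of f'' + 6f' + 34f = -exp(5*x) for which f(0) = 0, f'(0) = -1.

Characteristic equation r² + 6r + 34 = 0 has discriminant (6)² - 4·(34) = -100 < 0, so r = -3 ± 5i.
Hence f_h = C1*cos(5*x)*exp(-3*x) + C2*exp(-3*x)*sin(5*x).
Try f_p = A*exp(5*x). Substituting into the equation and dividing by exp(5*x) gives A = -1/89, so f_p = -exp(5*x)/89.
General solution: f = -exp(5*x)/89 + C1*cos(5*x)*exp(-3*x) + C2*exp(-3*x)*sin(5*x).
Apply the initial conditions: f(0) = -1/89 + C1 = 0 and f'(0) = -5/89 - 3*C1 + 5*C2 = -1. Solving gives C1 = 1/89, C2 = -81/445.

f = -exp(5*x)/89 - 81*exp(-3*x)*sin(5*x)/445 + cos(5*x)*exp(-3*x)/89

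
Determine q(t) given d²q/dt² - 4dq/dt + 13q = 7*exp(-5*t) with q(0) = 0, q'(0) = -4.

q = 7*exp(-5*t)/58 - 61*exp(2*t)*sin(3*t)/58 - 7*cos(3*t)*exp(2*t)/58

Characteristic equation r² - 4r + 13 = 0 has discriminant (-4)² - 4·(13) = -36 < 0, so r = 2 ± 3i.
Hence q_h = C1*cos(3*t)*exp(2*t) + C2*exp(2*t)*sin(3*t).
Try q_p = A*exp(-5*t). Substituting into the equation and dividing by exp(-5*t) gives A = 7/58, so q_p = 7*exp(-5*t)/58.
General solution: q = 7*exp(-5*t)/58 + C1*cos(3*t)*exp(2*t) + C2*exp(2*t)*sin(3*t).
Apply the initial conditions: q(0) = 7/58 + C1 = 0 and q'(0) = -35/58 + 2*C1 + 3*C2 = -4. Solving gives C1 = -7/58, C2 = -61/58.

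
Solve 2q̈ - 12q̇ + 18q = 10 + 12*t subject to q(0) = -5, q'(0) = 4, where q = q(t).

Divide through by 2: q'' - 6q' + 9q = 5 + 6*t.
Characteristic equation r² - 6r + 9 = 0 has discriminant (-6)² - 4·(9) = 0, so r = 3 is a repeated root.
Hence q_h = (C1 + C2*t)*exp(3*t).
For the particular solution try q_p = A0 + A1*t. Substituting and matching coefficients of each power of t gives A0 = 1, A1 = 2/3, so q_p = 1 + 2*t/3.
General solution: q = 1 + 2*t/3 + C1*exp(3*t) + C2*t*exp(3*t).
Apply the initial conditions: q(0) = 1 + C1 = -5 and q'(0) = 2/3 + C2 + 3*C1 = 4. Solving gives C1 = -6, C2 = 64/3.

q = 1 - 6*exp(3*t) + 2*t/3 + 64*t*exp(3*t)/3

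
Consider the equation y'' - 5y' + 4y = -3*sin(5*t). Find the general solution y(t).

y = -75*cos(5*t)/1066 + 63*sin(5*t)/1066 + C1*exp(4*t) + C2*exp(t)

Characteristic equation r² - 5r + 4 = 0 factors as (r - 4)(r - 1) = 0, so r = 4, 1.
Hence y_h = C1*exp(4*t) + C2*exp(t).
Try y_p = A*cos(5*t) + B*sin(5*t). Substituting and equating the coefficients of cos(5t) and sin(5t) gives A = -75/1066, B = 63/1066, so y_p = -75*cos(5*t)/1066 + 63*sin(5*t)/1066.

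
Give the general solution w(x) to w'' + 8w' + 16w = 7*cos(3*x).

w = 49*cos(3*x)/625 + 168*sin(3*x)/625 + C1*exp(-4*x) + C2*x*exp(-4*x)

Characteristic equation r² + 8r + 16 = 0 has discriminant (8)² - 4·(16) = 0, so r = -4 is a repeated root.
Hence w_h = (C1 + C2*x)*exp(-4*x).
Try w_p = A*cos(3*x) + B*sin(3*x). Substituting and equating the coefficients of cos(3x) and sin(3x) gives A = 49/625, B = 168/625, so w_p = 49*cos(3*x)/625 + 168*sin(3*x)/625.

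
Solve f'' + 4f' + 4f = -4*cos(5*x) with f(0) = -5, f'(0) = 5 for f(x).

Characteristic equation r² + 4r + 4 = 0 has discriminant (4)² - 4·(4) = 0, so r = -2 is a repeated root.
Hence f_h = (C1 + C2*x)*exp(-2*x).
Try f_p = A*cos(5*x) + B*sin(5*x). Substituting and equating the coefficients of cos(5x) and sin(5x) gives A = 84/841, B = -80/841, so f_p = -80*sin(5*x)/841 + 84*cos(5*x)/841.
General solution: f = -80*sin(5*x)/841 + 84*cos(5*x)/841 + C1*exp(-2*x) + C2*x*exp(-2*x).
Apply the initial conditions: f(0) = 84/841 + C1 = -5 and f'(0) = -400/841 + C2 - 2*C1 = 5. Solving gives C1 = -4289/841, C2 = -137/29.

f = -4289*exp(-2*x)/841 - 80*sin(5*x)/841 + 84*cos(5*x)/841 - 137*x*exp(-2*x)/29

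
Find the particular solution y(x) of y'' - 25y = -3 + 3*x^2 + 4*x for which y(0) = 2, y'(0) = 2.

y = 69/625 - 4*x/25 - 3*x**2/25 + 911*exp(-5*x)/1250 + 1451*exp(5*x)/1250

Characteristic equation r² - 25 = 0 factors as (r - 5)(r + 5) = 0, so r = 5, -5.
Hence y_h = C1*exp(5*x) + C2*exp(-5*x).
For the particular solution try y_p = A0 + A1*x + A2*x^2. Substituting and matching coefficients of each power of x gives A0 = 69/625, A1 = -4/25, A2 = -3/25, so y_p = 69/625 - 4*x/25 - 3*x^2/25.
General solution: y = 69/625 - 4*x/25 - 3*x^2/25 + C1*exp(5*x) + C2*exp(-5*x).
Apply the initial conditions: y(0) = 69/625 + C1 + C2 = 2 and y'(0) = -4/25 - 5*C2 + 5*C1 = 2. Solving gives C1 = 1451/1250, C2 = 911/1250.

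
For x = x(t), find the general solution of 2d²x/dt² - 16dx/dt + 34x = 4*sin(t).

Divide through by 2: x'' - 8x' + 17x = 2*sin(t).
Characteristic equation r² - 8r + 17 = 0 has discriminant (-8)² - 4·(17) = -4 < 0, so r = 4 ± i.
Hence x_h = C1*cos(t)*exp(4*t) + C2*exp(4*t)*sin(t).
Try x_p = A*cos(t) + B*sin(t). Substituting and equating the coefficients of cos(t) and sin(t) gives A = 1/20, B = 1/10, so x_p = sin(t)/10 + cos(t)/20.

x = sin(t)/10 + cos(t)/20 + C1*cos(t)*exp(4*t) + C2*exp(4*t)*sin(t)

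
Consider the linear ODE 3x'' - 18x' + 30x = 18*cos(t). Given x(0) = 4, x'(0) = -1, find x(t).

Divide through by 3: x'' - 6x' + 10x = 6*cos(t).
Characteristic equation r² - 6r + 10 = 0 has discriminant (-6)² - 4·(10) = -4 < 0, so r = 3 ± i.
Hence x_h = C1*cos(t)*exp(3*t) + C2*exp(3*t)*sin(t).
Try x_p = A*cos(t) + B*sin(t). Substituting and equating the coefficients of cos(t) and sin(t) gives A = 6/13, B = -4/13, so x_p = -4*sin(t)/13 + 6*cos(t)/13.
General solution: x = -4*sin(t)/13 + 6*cos(t)/13 + C1*cos(t)*exp(3*t) + C2*exp(3*t)*sin(t).
Apply the initial conditions: x(0) = 6/13 + C1 = 4 and x'(0) = -4/13 + C2 + 3*C1 = -1. Solving gives C1 = 46/13, C2 = -147/13.

x = -4*sin(t)/13 + 6*cos(t)/13 - 147*exp(3*t)*sin(t)/13 + 46*cos(t)*exp(3*t)/13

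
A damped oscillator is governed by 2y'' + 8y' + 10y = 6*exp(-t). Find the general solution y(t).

Divide through by 2: y'' + 4y' + 5y = 3*exp(-t).
Characteristic equation r² + 4r + 5 = 0 has discriminant (4)² - 4·(5) = -4 < 0, so r = -2 ± i.
Hence y_h = C1*cos(t)*exp(-2*t) + C2*exp(-2*t)*sin(t).
Try y_p = A*exp(-t). Substituting into the equation and dividing by exp(-t) gives A = 3/2, so y_p = 3*exp(-t)/2.

y = 3*exp(-t)/2 + C1*cos(t)*exp(-2*t) + C2*exp(-2*t)*sin(t)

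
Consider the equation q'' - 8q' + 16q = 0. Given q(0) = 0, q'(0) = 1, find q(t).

q = t*exp(4*t)

Characteristic equation r² - 8r + 16 = 0 has discriminant (-8)² - 4·(16) = 0, so r = 4 is a repeated root.
Hence q_h = (C1 + C2*t)*exp(4*t).
Apply the initial conditions: q(0) = C1 = 0 and q'(0) = C2 + 4*C1 = 1. Solving gives C1 = 0, C2 = 1.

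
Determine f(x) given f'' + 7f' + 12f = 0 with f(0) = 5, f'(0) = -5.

Characteristic equation r² + 7r + 12 = 0 factors as (r + 3)(r + 4) = 0, so r = -3, -4.
Hence f_h = C1*exp(-3*x) + C2*exp(-4*x).
Apply the initial conditions: f(0) = C1 + C2 = 5 and f'(0) = -4*C2 - 3*C1 = -5. Solving gives C1 = 15, C2 = -10.

f = -10*exp(-4*x) + 15*exp(-3*x)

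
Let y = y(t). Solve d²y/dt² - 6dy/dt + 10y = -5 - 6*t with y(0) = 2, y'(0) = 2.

y = -43/50 - 3*t/5 - 299*exp(3*t)*sin(t)/50 + 143*cos(t)*exp(3*t)/50

Characteristic equation r² - 6r + 10 = 0 has discriminant (-6)² - 4·(10) = -4 < 0, so r = 3 ± i.
Hence y_h = C1*cos(t)*exp(3*t) + C2*exp(3*t)*sin(t).
For the particular solution try y_p = A0 + A1*t. Substituting and matching coefficients of each power of t gives A0 = -43/50, A1 = -3/5, so y_p = -43/50 - 3*t/5.
General solution: y = -43/50 - 3*t/5 + C1*cos(t)*exp(3*t) + C2*exp(3*t)*sin(t).
Apply the initial conditions: y(0) = -43/50 + C1 = 2 and y'(0) = -3/5 + C2 + 3*C1 = 2. Solving gives C1 = 143/50, C2 = -299/50.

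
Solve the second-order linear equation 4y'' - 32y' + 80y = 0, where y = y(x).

Divide through by 4: y'' - 8y' + 20y = 0.
Characteristic equation r² - 8r + 20 = 0 has discriminant (-8)² - 4·(20) = -16 < 0, so r = 4 ± 2i.
Hence y_h = C1*cos(2*x)*exp(4*x) + C2*exp(4*x)*sin(2*x).

y = C1*cos(2*x)*exp(4*x) + C2*exp(4*x)*sin(2*x)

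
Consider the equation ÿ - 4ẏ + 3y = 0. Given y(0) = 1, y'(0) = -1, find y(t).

Characteristic equation r² - 4r + 3 = 0 factors as (r - 1)(r - 3) = 0, so r = 1, 3.
Hence y_h = C1*exp(t) + C2*exp(3*t).
Apply the initial conditions: y(0) = C1 + C2 = 1 and y'(0) = C1 + 3*C2 = -1. Solving gives C1 = 2, C2 = -1.

y = -exp(3*t) + 2*exp(t)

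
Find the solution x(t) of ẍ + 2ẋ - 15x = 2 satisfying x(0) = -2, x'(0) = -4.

x = -2/15 - 5*exp(3*t)/3 - exp(-5*t)/5

Characteristic equation r² + 2r - 15 = 0 factors as (r + 5)(r - 3) = 0, so r = -5, 3.
Hence x_h = C1*exp(-5*t) + C2*exp(3*t).
For the particular solution try x_p = A0. Substituting and matching coefficients of each power of t gives A0 = -2/15, so x_p = -2/15.
General solution: x = -2/15 + C1*exp(-5*t) + C2*exp(3*t).
Apply the initial conditions: x(0) = -2/15 + C1 + C2 = -2 and x'(0) = -5*C1 + 3*C2 = -4. Solving gives C1 = -1/5, C2 = -5/3.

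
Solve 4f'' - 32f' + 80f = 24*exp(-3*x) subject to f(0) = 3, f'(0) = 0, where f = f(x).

Divide through by 4: f'' - 8f' + 20f = 6*exp(-3*x).
Characteristic equation r² - 8r + 20 = 0 has discriminant (-8)² - 4·(20) = -16 < 0, so r = 4 ± 2i.
Hence f_h = C1*cos(2*x)*exp(4*x) + C2*exp(4*x)*sin(2*x).
Try f_p = A*exp(-3*x). Substituting into the equation and dividing by exp(-3*x) gives A = 6/53, so f_p = 6*exp(-3*x)/53.
General solution: f = 6*exp(-3*x)/53 + C1*cos(2*x)*exp(4*x) + C2*exp(4*x)*sin(2*x).
Apply the initial conditions: f(0) = 6/53 + C1 = 3 and f'(0) = -18/53 + 2*C2 + 4*C1 = 0. Solving gives C1 = 153/53, C2 = -297/53.

f = 6*exp(-3*x)/53 - 297*exp(4*x)*sin(2*x)/53 + 153*cos(2*x)*exp(4*x)/53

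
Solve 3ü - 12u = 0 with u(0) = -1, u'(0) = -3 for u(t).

Divide through by 3: u'' - 4u = 0.
Characteristic equation r² - 4 = 0 factors as (r + 2)(r - 2) = 0, so r = -2, 2.
Hence u_h = C1*exp(-2*t) + C2*exp(2*t).
Apply the initial conditions: u(0) = C1 + C2 = -1 and u'(0) = -2*C1 + 2*C2 = -3. Solving gives C1 = 1/4, C2 = -5/4.

u = -5*exp(2*t)/4 + exp(-2*t)/4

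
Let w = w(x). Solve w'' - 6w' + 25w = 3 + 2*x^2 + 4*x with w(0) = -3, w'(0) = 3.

w = 2519/15625 + 2*x**2/25 + 124*x/625 - 49394*cos(4*x)*exp(3*x)/15625 + 191957*exp(3*x)*sin(4*x)/62500

Characteristic equation r² - 6r + 25 = 0 has discriminant (-6)² - 4·(25) = -64 < 0, so r = 3 ± 4i.
Hence w_h = C1*cos(4*x)*exp(3*x) + C2*exp(3*x)*sin(4*x).
For the particular solution try w_p = A0 + A1*x + A2*x^2. Substituting and matching coefficients of each power of x gives A0 = 2519/15625, A1 = 124/625, A2 = 2/25, so w_p = 2519/15625 + 2*x^2/25 + 124*x/625.
General solution: w = 2519/15625 + 2*x^2/25 + 124*x/625 + C1*cos(4*x)*exp(3*x) + C2*exp(3*x)*sin(4*x).
Apply the initial conditions: w(0) = 2519/15625 + C1 = -3 and w'(0) = 124/625 + 3*C1 + 4*C2 = 3. Solving gives C1 = -49394/15625, C2 = 191957/62500.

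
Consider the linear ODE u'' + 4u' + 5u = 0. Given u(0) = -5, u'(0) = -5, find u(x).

u = -15*exp(-2*x)*sin(x) - 5*cos(x)*exp(-2*x)

Characteristic equation r² + 4r + 5 = 0 has discriminant (4)² - 4·(5) = -4 < 0, so r = -2 ± i.
Hence u_h = C1*cos(x)*exp(-2*x) + C2*exp(-2*x)*sin(x).
Apply the initial conditions: u(0) = C1 = -5 and u'(0) = C2 - 2*C1 = -5. Solving gives C1 = -5, C2 = -15.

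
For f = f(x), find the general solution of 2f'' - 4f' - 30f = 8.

Divide through by 2: f'' - 2f' - 15f = 4.
Characteristic equation r² - 2r - 15 = 0 factors as (r - 5)(r + 3) = 0, so r = 5, -3.
Hence f_h = C1*exp(5*x) + C2*exp(-3*x).
For the particular solution try f_p = A0. Substituting and matching coefficients of each power of x gives A0 = -4/15, so f_p = -4/15.

f = -4/15 + C1*exp(5*x) + C2*exp(-3*x)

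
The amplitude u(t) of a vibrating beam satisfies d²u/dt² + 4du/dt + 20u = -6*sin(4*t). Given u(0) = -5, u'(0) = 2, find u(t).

Characteristic equation r² + 4r + 20 = 0 has discriminant (4)² - 4·(20) = -64 < 0, so r = -2 ± 4i.
Hence u_h = C1*cos(4*t)*exp(-2*t) + C2*exp(-2*t)*sin(4*t).
Try u_p = A*cos(4*t) + B*sin(4*t). Substituting and equating the coefficients of cos(4t) and sin(4t) gives A = 6/17, B = -3/34, so u_p = -3*sin(4*t)/34 + 6*cos(4*t)/17.
General solution: u = -3*sin(4*t)/34 + 6*cos(4*t)/17 + C1*cos(4*t)*exp(-2*t) + C2*exp(-2*t)*sin(4*t).
Apply the initial conditions: u(0) = 6/17 + C1 = -5 and u'(0) = -6/17 - 2*C1 + 4*C2 = 2. Solving gives C1 = -91/17, C2 = -71/34.

u = -3*sin(4*t)/34 + 6*cos(4*t)/17 - 91*cos(4*t)*exp(-2*t)/17 - 71*exp(-2*t)*sin(4*t)/34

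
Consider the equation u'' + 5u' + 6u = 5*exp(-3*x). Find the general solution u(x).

u = C1*exp(-3*x) + C2*exp(-2*x) - 5*x*exp(-3*x)

Characteristic equation r² + 5r + 6 = 0 factors as (r + 3)(r + 2) = 0, so r = -3, -2.
Hence u_h = C1*exp(-3*x) + C2*exp(-2*x).
Since exp(-3*x) solves the homogeneous equation (r = -3 is a root of multiplicity 1), multiply the trial by x. Try u_p = A*x*exp(-3*x). Substituting into the equation and dividing by exp(-3*x) gives A = -5, so u_p = -5*x*exp(-3*x).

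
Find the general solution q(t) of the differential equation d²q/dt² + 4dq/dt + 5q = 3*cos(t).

Characteristic equation r² + 4r + 5 = 0 has discriminant (4)² - 4·(5) = -4 < 0, so r = -2 ± i.
Hence q_h = C1*cos(t)*exp(-2*t) + C2*exp(-2*t)*sin(t).
Try q_p = A*cos(t) + B*sin(t). Substituting and equating the coefficients of cos(t) and sin(t) gives A = 3/8, B = 3/8, so q_p = 3*cos(t)/8 + 3*sin(t)/8.

q = 3*cos(t)/8 + 3*sin(t)/8 + C1*cos(t)*exp(-2*t) + C2*exp(-2*t)*sin(t)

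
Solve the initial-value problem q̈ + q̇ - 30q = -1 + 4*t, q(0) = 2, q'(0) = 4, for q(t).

Characteristic equation r² + r - 30 = 0 factors as (r + 6)(r - 5) = 0, so r = -6, 5.
Hence q_h = C1*exp(-6*t) + C2*exp(5*t).
For the particular solution try q_p = A0 + A1*t. Substituting and matching coefficients of each power of t gives A0 = 13/450, A1 = -2/15, so q_p = 13/450 - 2*t/15.
General solution: q = 13/450 - 2*t/15 + C1*exp(-6*t) + C2*exp(5*t).
Apply the initial conditions: q(0) = 13/450 + C1 + C2 = 2 and q'(0) = -2/15 - 6*C1 + 5*C2 = 4. Solving gives C1 = 103/198, C2 = 399/275.

q = 13/450 - 2*t/15 + 103*exp(-6*t)/198 + 399*exp(5*t)/275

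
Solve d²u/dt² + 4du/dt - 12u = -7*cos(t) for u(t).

u = -28*sin(t)/185 + 91*cos(t)/185 + C1*exp(-6*t) + C2*exp(2*t)

Characteristic equation r² + 4r - 12 = 0 factors as (r + 6)(r - 2) = 0, so r = -6, 2.
Hence u_h = C1*exp(-6*t) + C2*exp(2*t).
Try u_p = A*cos(t) + B*sin(t). Substituting and equating the coefficients of cos(t) and sin(t) gives A = 91/185, B = -28/185, so u_p = -28*sin(t)/185 + 91*cos(t)/185.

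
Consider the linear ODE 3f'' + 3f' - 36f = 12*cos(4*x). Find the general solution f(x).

Divide through by 3: f'' + f' - 12f = 4*cos(4*x).
Characteristic equation r² + r - 12 = 0 factors as (r + 4)(r - 3) = 0, so r = -4, 3.
Hence f_h = C1*exp(-4*x) + C2*exp(3*x).
Try f_p = A*cos(4*x) + B*sin(4*x). Substituting and equating the coefficients of cos(4x) and sin(4x) gives A = -7/50, B = 1/50, so f_p = -7*cos(4*x)/50 + sin(4*x)/50.

f = -7*cos(4*x)/50 + sin(4*x)/50 + C1*exp(-4*x) + C2*exp(3*x)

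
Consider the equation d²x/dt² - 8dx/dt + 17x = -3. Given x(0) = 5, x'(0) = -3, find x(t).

x = -3/17 - 403*exp(4*t)*sin(t)/17 + 88*cos(t)*exp(4*t)/17

Characteristic equation r² - 8r + 17 = 0 has discriminant (-8)² - 4·(17) = -4 < 0, so r = 4 ± i.
Hence x_h = C1*cos(t)*exp(4*t) + C2*exp(4*t)*sin(t).
For the particular solution try x_p = A0. Substituting and matching coefficients of each power of t gives A0 = -3/17, so x_p = -3/17.
General solution: x = -3/17 + C1*cos(t)*exp(4*t) + C2*exp(4*t)*sin(t).
Apply the initial conditions: x(0) = -3/17 + C1 = 5 and x'(0) = C2 + 4*C1 = -3. Solving gives C1 = 88/17, C2 = -403/17.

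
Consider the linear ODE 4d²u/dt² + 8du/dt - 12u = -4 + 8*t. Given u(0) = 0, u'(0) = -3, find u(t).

Divide through by 4: u'' + 2u' - 3u = -1 + 2*t.
Characteristic equation r² + 2r - 3 = 0 factors as (r - 1)(r + 3) = 0, so r = 1, -3.
Hence u_h = C1*exp(t) + C2*exp(-3*t).
For the particular solution try u_p = A0 + A1*t. Substituting and matching coefficients of each power of t gives A0 = -1/9, A1 = -2/3, so u_p = -1/9 - 2*t/3.
General solution: u = -1/9 - 2*t/3 + C1*exp(t) + C2*exp(-3*t).
Apply the initial conditions: u(0) = -1/9 + C1 + C2 = 0 and u'(0) = -2/3 + C1 - 3*C2 = -3. Solving gives C1 = -1/2, C2 = 11/18.

u = -1/9 - 2*t/3 - exp(t)/2 + 11*exp(-3*t)/18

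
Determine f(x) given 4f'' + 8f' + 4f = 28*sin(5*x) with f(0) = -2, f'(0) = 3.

f = -641*exp(-x)/338 - 42*sin(5*x)/169 - 35*cos(5*x)/338 + 61*x*exp(-x)/26

Divide through by 4: f'' + 2f' + f = 7*sin(5*x).
Characteristic equation r² + 2r + 1 = 0 has discriminant (2)² - 4·(1) = 0, so r = -1 is a repeated root.
Hence f_h = (C1 + C2*x)*exp(-x).
Try f_p = A*cos(5*x) + B*sin(5*x). Substituting and equating the coefficients of cos(5x) and sin(5x) gives A = -35/338, B = -42/169, so f_p = -42*sin(5*x)/169 - 35*cos(5*x)/338.
General solution: f = -42*sin(5*x)/169 - 35*cos(5*x)/338 + C1*exp(-x) + C2*x*exp(-x).
Apply the initial conditions: f(0) = -35/338 + C1 = -2 and f'(0) = -210/169 + C2 - C1 = 3. Solving gives C1 = -641/338, C2 = 61/26.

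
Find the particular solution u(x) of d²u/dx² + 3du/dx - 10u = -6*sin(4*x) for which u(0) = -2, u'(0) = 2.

Characteristic equation r² + 3r - 10 = 0 factors as (r + 5)(r - 2) = 0, so r = -5, 2.
Hence u_h = C1*exp(-5*x) + C2*exp(2*x).
Try u_p = A*cos(4*x) + B*sin(4*x). Substituting and equating the coefficients of cos(4x) and sin(4x) gives A = 18/205, B = 39/205, so u_p = 18*cos(4*x)/205 + 39*sin(4*x)/205.
General solution: u = 18*cos(4*x)/205 + 39*sin(4*x)/205 + C1*exp(-5*x) + C2*exp(2*x).
Apply the initial conditions: u(0) = 18/205 + C1 + C2 = -2 and u'(0) = 156/205 - 5*C1 + 2*C2 = 2. Solving gives C1 = -222/287, C2 = -46/35.

u = -222*exp(-5*x)/287 - 46*exp(2*x)/35 + 18*cos(4*x)/205 + 39*sin(4*x)/205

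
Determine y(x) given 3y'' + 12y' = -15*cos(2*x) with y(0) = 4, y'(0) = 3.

Divide through by 3: y'' + 4y' = -5*cos(2*x).
Characteristic equation r² + 4r = 0 factors as (r + 4)r = 0, so r = -4, 0.
Hence y_h = C1*exp(-4*x) + C2.
Try y_p = A*cos(2*x) + B*sin(2*x). Substituting and equating the coefficients of cos(2x) and sin(2x) gives A = 1/4, B = -1/2, so y_p = -sin(2*x)/2 + cos(2*x)/4.
General solution: y = C2 - sin(2*x)/2 + cos(2*x)/4 + C1*exp(-4*x).
Apply the initial conditions: y(0) = 1/4 + C1 + C2 = 4 and y'(0) = -1 - 4*C1 = 3. Solving gives C1 = -1, C2 = 19/4.

y = 19/4 - exp(-4*x) - sin(2*x)/2 + cos(2*x)/4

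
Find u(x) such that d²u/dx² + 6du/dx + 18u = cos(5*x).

Characteristic equation r² + 6r + 18 = 0 has discriminant (6)² - 4·(18) = -36 < 0, so r = -3 ± 3i.
Hence u_h = C1*cos(3*x)*exp(-3*x) + C2*exp(-3*x)*sin(3*x).
Try u_p = A*cos(5*x) + B*sin(5*x). Substituting and equating the coefficients of cos(5x) and sin(5x) gives A = -7/949, B = 30/949, so u_p = -7*cos(5*x)/949 + 30*sin(5*x)/949.

u = -7*cos(5*x)/949 + 30*sin(5*x)/949 + C1*cos(3*x)*exp(-3*x) + C2*exp(-3*x)*sin(3*x)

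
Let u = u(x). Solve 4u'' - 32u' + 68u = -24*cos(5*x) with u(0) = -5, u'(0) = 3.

u = 3*cos(5*x)/104 + 15*sin(5*x)/104 - 523*cos(x)*exp(4*x)/104 + 2329*exp(4*x)*sin(x)/104

Divide through by 4: u'' - 8u' + 17u = -6*cos(5*x).
Characteristic equation r² - 8r + 17 = 0 has discriminant (-8)² - 4·(17) = -4 < 0, so r = 4 ± i.
Hence u_h = C1*cos(x)*exp(4*x) + C2*exp(4*x)*sin(x).
Try u_p = A*cos(5*x) + B*sin(5*x). Substituting and equating the coefficients of cos(5x) and sin(5x) gives A = 3/104, B = 15/104, so u_p = 3*cos(5*x)/104 + 15*sin(5*x)/104.
General solution: u = 3*cos(5*x)/104 + 15*sin(5*x)/104 + C1*cos(x)*exp(4*x) + C2*exp(4*x)*sin(x).
Apply the initial conditions: u(0) = 3/104 + C1 = -5 and u'(0) = 75/104 + C2 + 4*C1 = 3. Solving gives C1 = -523/104, C2 = 2329/104.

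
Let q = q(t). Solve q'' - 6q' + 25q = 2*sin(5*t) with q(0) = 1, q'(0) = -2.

q = cos(5*t)/15 - 6*exp(3*t)*sin(4*t)/5 + 14*cos(4*t)*exp(3*t)/15

Characteristic equation r² - 6r + 25 = 0 has discriminant (-6)² - 4·(25) = -64 < 0, so r = 3 ± 4i.
Hence q_h = C1*cos(4*t)*exp(3*t) + C2*exp(3*t)*sin(4*t).
Try q_p = A*cos(5*t) + B*sin(5*t). Substituting and equating the coefficients of cos(5t) and sin(5t) gives A = 1/15, B = 0, so q_p = cos(5*t)/15.
General solution: q = cos(5*t)/15 + C1*cos(4*t)*exp(3*t) + C2*exp(3*t)*sin(4*t).
Apply the initial conditions: q(0) = 1/15 + C1 = 1 and q'(0) = 3*C1 + 4*C2 = -2. Solving gives C1 = 14/15, C2 = -6/5.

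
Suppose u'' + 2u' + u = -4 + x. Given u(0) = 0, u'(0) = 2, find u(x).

u = -6 + x + 6*exp(-x) + 7*x*exp(-x)

Characteristic equation r² + 2r + 1 = 0 has discriminant (2)² - 4·(1) = 0, so r = -1 is a repeated root.
Hence u_h = (C1 + C2*x)*exp(-x).
For the particular solution try u_p = A0 + A1*x. Substituting and matching coefficients of each power of x gives A0 = -6, A1 = 1, so u_p = -6 + x.
General solution: u = -6 + x + C1*exp(-x) + C2*x*exp(-x).
Apply the initial conditions: u(0) = -6 + C1 = 0 and u'(0) = 1 + C2 - C1 = 2. Solving gives C1 = 6, C2 = 7.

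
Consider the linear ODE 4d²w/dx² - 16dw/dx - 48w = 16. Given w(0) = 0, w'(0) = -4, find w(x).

Divide through by 4: w'' - 4w' - 12w = 4.
Characteristic equation r² - 4r - 12 = 0 factors as (r + 2)(r - 6) = 0, so r = -2, 6.
Hence w_h = C1*exp(-2*x) + C2*exp(6*x).
For the particular solution try w_p = A0. Substituting and matching coefficients of each power of x gives A0 = -1/3, so w_p = -1/3.
General solution: w = -1/3 + C1*exp(-2*x) + C2*exp(6*x).
Apply the initial conditions: w(0) = -1/3 + C1 + C2 = 0 and w'(0) = -2*C1 + 6*C2 = -4. Solving gives C1 = 3/4, C2 = -5/12.

w = -1/3 - 5*exp(6*x)/12 + 3*exp(-2*x)/4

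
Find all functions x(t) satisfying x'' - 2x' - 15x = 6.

Characteristic equation r² - 2r - 15 = 0 factors as (r - 5)(r + 3) = 0, so r = 5, -3.
Hence x_h = C1*exp(5*t) + C2*exp(-3*t).
For the particular solution try x_p = A0. Substituting and matching coefficients of each power of t gives A0 = -2/5, so x_p = -2/5.

x = -2/5 + C1*exp(5*t) + C2*exp(-3*t)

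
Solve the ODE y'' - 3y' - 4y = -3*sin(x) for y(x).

y = -9*cos(x)/34 + 15*sin(x)/34 + C1*exp(4*x) + C2*exp(-x)

Characteristic equation r² - 3r - 4 = 0 factors as (r - 4)(r + 1) = 0, so r = 4, -1.
Hence y_h = C1*exp(4*x) + C2*exp(-x).
Try y_p = A*cos(x) + B*sin(x). Substituting and equating the coefficients of cos(x) and sin(x) gives A = -9/34, B = 15/34, so y_p = -9*cos(x)/34 + 15*sin(x)/34.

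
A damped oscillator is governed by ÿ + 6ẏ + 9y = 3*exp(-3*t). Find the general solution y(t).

Characteristic equation r² + 6r + 9 = 0 has discriminant (6)² - 4·(9) = 0, so r = -3 is a repeated root.
Hence y_h = (C1 + C2*t)*exp(-3*t).
Since exp(-3*t) solves the homogeneous equation (r = -3 is a root of multiplicity 2), multiply the trial by t^2. Try y_p = A*t^2*exp(-3*t). Substituting into the equation and dividing by exp(-3*t) gives A = 3/2, so y_p = 3*t^2*exp(-3*t)/2.

y = C1*exp(-3*t) + 3*t**2*exp(-3*t)/2 + C2*t*exp(-3*t)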